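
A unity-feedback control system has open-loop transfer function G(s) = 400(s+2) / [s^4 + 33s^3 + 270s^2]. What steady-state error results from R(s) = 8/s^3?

Lowest-order denominator term is 270s^2, so the open loop has 2 poles at the origin → type 2 system.
K_a = lim_{s→0} s^2·G(s) = 400·2 / 270 = 80/27.
r(t) = 4t^2 gives R(s) = 8/s^3.
e_ss = 8/K_a = 8/(80/27) = 2.7.

2.7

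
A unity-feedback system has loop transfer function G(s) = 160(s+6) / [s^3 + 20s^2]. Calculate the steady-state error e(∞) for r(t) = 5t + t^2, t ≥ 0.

Lowest-order denominator term is 20s^2, so the open loop has 2 poles at the origin → type 2 system. By superposition:
  • 5t: tracked with zero error.
  • t^2: e_ss = 2/K_a with K_a=48 → 1/24.
Total e_ss = 1/24.

1/24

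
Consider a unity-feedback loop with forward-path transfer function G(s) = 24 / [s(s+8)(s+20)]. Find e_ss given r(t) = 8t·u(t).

G(s) has one factor of s in the denominator, so the system is type 1.
K_v = lim_{s→0} s·G(s) = 24 / (8·20) = 0.15.
e_ss = 8/K_v = 8/0.15 = 160/3.

160/3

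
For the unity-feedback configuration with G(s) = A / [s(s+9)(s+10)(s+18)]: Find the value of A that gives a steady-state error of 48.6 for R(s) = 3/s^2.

One free integrator in G(s): this is a type 1 system.
K_v = lim_{s→0} s·G(s) = A / (9·10·18) = (1/1620)·A.
e_ss = 3/K_v = 48.6 ⇒ K_v = 5/81 ⇒ A = (5/81)/(1/1620) = 100.

100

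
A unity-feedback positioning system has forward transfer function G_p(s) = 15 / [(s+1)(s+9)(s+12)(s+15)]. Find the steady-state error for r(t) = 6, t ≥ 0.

No free integrators in G_p(s): this is a type 0 system.
K_p = lim_{s→0} G_p(s) = 15 / (1·9·12·15) = 1/108.
e_ss = 6/(1 + K_p) = 6/(109/108) = 648/109.

648/109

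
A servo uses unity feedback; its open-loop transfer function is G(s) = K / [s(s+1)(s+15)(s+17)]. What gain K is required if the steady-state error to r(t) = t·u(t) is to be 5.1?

G(s) has one factor of s in the denominator, so the system is type 1.
K_v = lim_{s→0} s·G(s) = K / (1·15·17) = (1/255)·K.
e_ss = 1/K_v = 5.1 ⇒ K_v = 10/51 ⇒ K = (10/51)/(1/255) = 50.

50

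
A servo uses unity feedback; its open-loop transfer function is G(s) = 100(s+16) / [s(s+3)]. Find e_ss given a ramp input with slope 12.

0.0225

G(s) has one factor of s in the denominator, so the system is type 1.
K_v = lim_{s→0} s·G(s) = 100·16 / (3) = 1600/3.
e_ss = 12/K_v = 12/(1600/3) = 0.0225.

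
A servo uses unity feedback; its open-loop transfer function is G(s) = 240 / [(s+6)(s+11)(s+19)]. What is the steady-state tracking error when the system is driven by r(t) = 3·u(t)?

The open loop has no poles at the origin → type 0 system.
K_p = lim_{s→0} G(s) = 240 / (6·11·19) = 40/209.
e_ss = 3/(1 + K_p) = 3/(249/209) = 209/83.

209/83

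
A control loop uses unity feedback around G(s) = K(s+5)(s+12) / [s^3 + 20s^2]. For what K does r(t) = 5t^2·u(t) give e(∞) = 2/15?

25

The denominator has no term below 20s^2 — 2 poles at s=0, type 2.
K_a = lim_{s→0} s^2·G(s) = K·5·12 / 20 = 3·K.
e_ss = 10/K_a = 2/15 ⇒ K_a = 75 ⇒ K = 75/3 = 25.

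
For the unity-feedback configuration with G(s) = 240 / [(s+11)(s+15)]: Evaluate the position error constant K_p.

System type = 0 (no poles at s=0).
K_p = lim_{s→0} G(s) = 240 / (11·15) = 16/11.

16/11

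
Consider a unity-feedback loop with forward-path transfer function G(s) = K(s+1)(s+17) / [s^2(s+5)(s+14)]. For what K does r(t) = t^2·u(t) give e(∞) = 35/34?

8

G(s) has two factors of s in the denominator, so the system is type 2.
K_a = lim_{s→0} s^2·G(s) = K·1·17 / (5·14) = (17/70)·K.
e_ss = 2/K_a = 35/34 ⇒ K_a = 68/35 ⇒ K = (68/35)/(17/70) = 8.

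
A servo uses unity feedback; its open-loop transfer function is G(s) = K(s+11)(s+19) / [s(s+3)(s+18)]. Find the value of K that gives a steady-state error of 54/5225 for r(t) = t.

25

One free integrator in G(s): this is a type 1 system.
K_v = lim_{s→0} s·G(s) = K·11·19 / (3·18) = (209/54)·K.
e_ss = 1/K_v = 54/5225 ⇒ K_v = 5225/54 ⇒ K = (5225/54)/(209/54) = 25.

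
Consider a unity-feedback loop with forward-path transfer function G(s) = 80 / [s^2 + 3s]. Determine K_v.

80/3

The denominator has no term below 3s — 1 pole at s=0, type 1.
K_v = lim_{s→0} s·G(s) = 80 / 3 = 80/3.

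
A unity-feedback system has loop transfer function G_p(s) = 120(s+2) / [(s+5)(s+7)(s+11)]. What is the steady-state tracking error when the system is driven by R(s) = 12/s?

7.392

System type = 0 (no poles at s=0).
K_p = lim_{s→0} G_p(s) = 120·2 / (5·7·11) = 48/77.
e_ss = 12/(1 + K_p) = 12/(125/77) = 7.392.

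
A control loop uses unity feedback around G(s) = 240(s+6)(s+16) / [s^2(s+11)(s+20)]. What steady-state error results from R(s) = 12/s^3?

11/96

System type = 2 (two poles at s=0).
K_a = lim_{s→0} s^2·G(s) = 240·6·16 / (11·20) = 1152/11.
r(t) = 6t^2 gives R(s) = 12/s^3.
e_ss = 12/K_a = 12/(1152/11) = 11/96.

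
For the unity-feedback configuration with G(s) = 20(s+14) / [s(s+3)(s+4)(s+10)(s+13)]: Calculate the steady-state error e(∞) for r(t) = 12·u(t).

G(s) has one factor of s in the denominator, so the system is type 1.
A type-1 system has K_p = ∞, so it tracks a step input with zero steady-state error.

0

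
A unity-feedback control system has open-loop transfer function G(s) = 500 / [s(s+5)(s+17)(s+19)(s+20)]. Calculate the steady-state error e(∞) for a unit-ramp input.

64.6

One free integrator in G(s): this is a type 1 system.
K_v = lim_{s→0} s·G(s) = 500 / (5·17·19·20) = 5/323.
e_ss = 1/K_v = 1/(5/323) = 64.6.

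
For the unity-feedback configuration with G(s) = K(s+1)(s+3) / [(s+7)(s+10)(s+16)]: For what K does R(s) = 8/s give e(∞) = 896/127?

No free integrators in G(s): this is a type 0 system.
K_p = lim_{s→0} G(s) = K·1·3 / (7·10·16) = (3/1120)·K.
e_ss = 8/(1 + K_p) = 896/127 ⇒ 1 + (3/1120)·K = 127/112 ⇒ K = 50.

50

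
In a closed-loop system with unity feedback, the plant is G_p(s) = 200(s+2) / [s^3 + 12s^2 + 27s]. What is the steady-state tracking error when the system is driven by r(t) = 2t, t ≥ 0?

Lowest-order denominator term is 27s, so the open loop has 1 pole at the origin → type 1 system.
K_v = lim_{s→0} s·G_p(s) = 200·2 / 27 = 400/27.
e_ss = 2/K_v = 2/(400/27) = 0.135.

0.135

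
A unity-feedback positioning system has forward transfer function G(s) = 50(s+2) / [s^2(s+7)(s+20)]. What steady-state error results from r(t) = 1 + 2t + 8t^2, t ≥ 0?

G(s) has two factors of s in the denominator, so the system is type 2. By superposition:
  • 1: tracked with zero error.
  • 2t: tracked with zero error.
  • 8t^2: e_ss = 16/K_a with K_a=5/7 → 22.4.
Total e_ss = 22.4.

22.4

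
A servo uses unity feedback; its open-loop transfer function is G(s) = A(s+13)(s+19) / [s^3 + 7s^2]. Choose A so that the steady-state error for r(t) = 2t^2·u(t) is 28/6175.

25

The denominator has no term below 7s^2 — 2 poles at s=0, type 2.
K_a = lim_{s→0} s^2·G(s) = A·13·19 / 7 = (247/7)·A.
e_ss = 4/K_a = 28/6175 ⇒ K_a = 6175/7 ⇒ A = (6175/7)/(247/7) = 25.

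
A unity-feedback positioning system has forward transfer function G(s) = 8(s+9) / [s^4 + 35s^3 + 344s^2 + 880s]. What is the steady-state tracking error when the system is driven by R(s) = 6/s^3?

Factoring s from the denominator leaves a polynomial with constant term 880, so the system is type 1.
For a type-1 system K_a = 0, so e_ss to a parabolic input is unbounded.

infinity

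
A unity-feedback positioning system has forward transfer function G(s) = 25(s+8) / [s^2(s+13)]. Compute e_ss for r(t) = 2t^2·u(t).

0.26

The open loop has two poles at the origin → type 2 system.
K_a = lim_{s→0} s^2·G(s) = 25·8 / (13) = 200/13.
r(t) = 2t^2 gives R(s) = 4/s^3.
e_ss = 4/K_a = 4/(200/13) = 0.26.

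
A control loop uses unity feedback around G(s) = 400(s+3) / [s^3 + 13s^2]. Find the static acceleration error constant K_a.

1200/13

The denominator has no term below 13s^2 — 2 poles at s=0, type 2.
K_a = lim_{s→0} s^2·G(s) = 400·3 / 13 = 1200/13.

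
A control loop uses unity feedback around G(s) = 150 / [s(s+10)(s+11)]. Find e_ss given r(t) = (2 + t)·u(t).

11/15

One free integrator in G(s): this is a type 1 system. Taking each input component in turn:
  • 2: tracked with zero error.
  • t: e_ss = 1/K_v with K_v=15/11 → 11/15.
Total e_ss = 11/15.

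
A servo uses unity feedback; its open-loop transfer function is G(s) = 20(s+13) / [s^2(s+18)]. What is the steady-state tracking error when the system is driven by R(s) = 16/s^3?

72/65

Two free integrators in G(s): this is a type 2 system.
K_a = lim_{s→0} s^2·G(s) = 20·13 / (18) = 130/9.
r(t) = 8t^2 gives R(s) = 16/s^3.
e_ss = 16/K_a = 16/(130/9) = 72/65.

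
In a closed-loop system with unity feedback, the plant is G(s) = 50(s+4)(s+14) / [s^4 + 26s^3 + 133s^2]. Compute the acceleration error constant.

The denominator has no term below 133s^2 — 2 poles at s=0, type 2.
K_a = lim_{s→0} s^2·G(s) = 50·4·14 / 133 = 400/19.

400/19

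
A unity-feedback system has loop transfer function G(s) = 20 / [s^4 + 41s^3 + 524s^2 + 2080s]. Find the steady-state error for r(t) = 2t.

The denominator has no term below 2080s — 1 pole at s=0, type 1.
K_v = lim_{s→0} s·G(s) = 20 / 2080 = 1/104.
e_ss = 2/K_v = 2/(1/104) = 208.

208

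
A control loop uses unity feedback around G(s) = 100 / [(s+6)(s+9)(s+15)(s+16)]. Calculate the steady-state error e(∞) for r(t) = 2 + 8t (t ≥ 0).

infinity

The open loop has no poles at the origin → type 0 system. Treating each term separately:
  • 2: e_ss = 2/(1+K_p) with K_p=5/648 → 1296/653.
  • 8t: a type-0 system cannot track it, e_ss → ∞.
The unbounded component dominates.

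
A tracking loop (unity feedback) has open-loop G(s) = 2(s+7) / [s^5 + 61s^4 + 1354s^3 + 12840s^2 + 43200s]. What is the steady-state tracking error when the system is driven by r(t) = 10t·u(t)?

216000/7

Lowest-order denominator term is 43200s, so the open loop has 1 pole at the origin → type 1 system.
K_v = lim_{s→0} s·G(s) = 2·7 / 43200 = 7/21600.
e_ss = 10/K_v = 10/(7/21600) = 216000/7.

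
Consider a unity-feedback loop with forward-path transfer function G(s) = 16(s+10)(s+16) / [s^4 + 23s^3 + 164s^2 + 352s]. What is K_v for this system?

Lowest-order denominator term is 352s, so the open loop has 1 pole at the origin → type 1 system.
K_v = lim_{s→0} s·G(s) = 16·10·16 / 352 = 80/11.

80/11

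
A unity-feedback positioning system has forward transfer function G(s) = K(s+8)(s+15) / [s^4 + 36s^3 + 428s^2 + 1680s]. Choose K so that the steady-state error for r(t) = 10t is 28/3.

The denominator has no term below 1680s — 1 pole at s=0, type 1.
K_v = lim_{s→0} s·G(s) = K·8·15 / 1680 = (1/14)·K.
e_ss = 10/K_v = 28/3 ⇒ K_v = 15/14 ⇒ K = (15/14)/(1/14) = 15.

15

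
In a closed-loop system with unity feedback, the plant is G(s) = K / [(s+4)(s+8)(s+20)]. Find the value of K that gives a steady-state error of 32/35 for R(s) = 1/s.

60

G(s) has no factors of s in the denominator, so the system is type 0.
K_p = lim_{s→0} G(s) = K / (4·8·20) = (1/640)·K.
e_ss = 1/(1 + K_p) = 32/35 ⇒ 1 + (1/640)·K = 35/32 ⇒ K = 60.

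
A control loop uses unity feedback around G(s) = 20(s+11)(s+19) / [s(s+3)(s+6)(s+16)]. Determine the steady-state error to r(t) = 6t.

432/1045

The open loop has one pole at the origin → type 1 system.
K_v = lim_{s→0} s·G(s) = 20·11·19 / (3·6·16) = 1045/72.
e_ss = 6/K_v = 6/(1045/72) = 432/1045.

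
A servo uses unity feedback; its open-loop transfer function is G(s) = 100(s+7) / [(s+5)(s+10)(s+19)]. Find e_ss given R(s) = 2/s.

38/33

The open loop has no poles at the origin → type 0 system.
K_p = lim_{s→0} G(s) = 100·7 / (5·10·19) = 14/19.
e_ss = 2/(1 + K_p) = 2/(33/19) = 38/33.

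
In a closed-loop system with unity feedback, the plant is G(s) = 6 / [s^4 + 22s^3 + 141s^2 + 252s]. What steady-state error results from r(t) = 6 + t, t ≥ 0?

42

Factoring s from the denominator leaves a polynomial with constant term 252, so the system is type 1. By superposition:
  • 6: tracked with zero error.
  • t: e_ss = 1/K_v with K_v=1/42 → 42.
Total e_ss = 42.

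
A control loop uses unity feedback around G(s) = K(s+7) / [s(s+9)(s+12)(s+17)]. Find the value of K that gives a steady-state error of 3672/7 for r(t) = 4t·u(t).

One free integrator in G(s): this is a type 1 system.
K_v = lim_{s→0} s·G(s) = K·7 / (9·12·17) = (7/1836)·K.
e_ss = 4/K_v = 3672/7 ⇒ K_v = 7/918 ⇒ K = (7/918)/(7/1836) = 2.

2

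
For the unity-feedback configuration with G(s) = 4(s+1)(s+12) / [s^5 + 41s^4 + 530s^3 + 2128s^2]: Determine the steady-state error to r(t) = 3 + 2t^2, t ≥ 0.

The denominator has no term below 2128s^2 — 2 poles at s=0, type 2. By superposition:
  • 3: tracked with zero error.
  • 2t^2: e_ss = 4/K_a with K_a=3/133 → 532/3.
Total e_ss = 532/3.

532/3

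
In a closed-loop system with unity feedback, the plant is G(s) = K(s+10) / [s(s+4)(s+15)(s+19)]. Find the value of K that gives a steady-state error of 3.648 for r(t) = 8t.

250

The open loop has one pole at the origin → type 1 system.
K_v = lim_{s→0} s·G(s) = K·10 / (4·15·19) = (1/114)·K.
e_ss = 8/K_v = 3.648 ⇒ K_v = 125/57 ⇒ K = (125/57)/(1/114) = 250.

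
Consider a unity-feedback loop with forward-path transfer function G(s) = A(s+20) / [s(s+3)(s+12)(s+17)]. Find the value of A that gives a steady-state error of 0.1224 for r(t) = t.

250

System type = 1 (one pole at s=0).
K_v = lim_{s→0} s·G(s) = A·20 / (3·12·17) = (5/153)·A.
e_ss = 1/K_v = 0.1224 ⇒ K_v = 1250/153 ⇒ A = (1250/153)/(5/153) = 250.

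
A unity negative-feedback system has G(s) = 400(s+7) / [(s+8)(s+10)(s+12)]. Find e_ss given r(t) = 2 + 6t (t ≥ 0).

infinity

The open loop has no poles at the origin → type 0 system. By superposition:
  • 2: e_ss = 2/(1+K_p) with K_p=35/12 → 24/47.
  • 6t: a type-0 system cannot track it, e_ss → ∞.
The unbounded component dominates.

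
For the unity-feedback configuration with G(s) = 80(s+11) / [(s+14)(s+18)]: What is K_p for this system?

No free integrators in G(s): this is a type 0 system.
K_p = lim_{s→0} G(s) = 80·11 / (14·18) = 220/63.

220/63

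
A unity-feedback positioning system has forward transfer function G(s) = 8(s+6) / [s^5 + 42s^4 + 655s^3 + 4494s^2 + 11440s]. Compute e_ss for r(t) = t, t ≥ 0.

715/3

Lowest-order denominator term is 11440s, so the open loop has 1 pole at the origin → type 1 system.
K_v = lim_{s→0} s·G(s) = 8·6 / 11440 = 3/715.
e_ss = 1/K_v = 1/(3/715) = 715/3.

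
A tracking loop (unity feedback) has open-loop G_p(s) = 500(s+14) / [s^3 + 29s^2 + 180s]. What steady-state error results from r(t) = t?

9/350

Lowest-order denominator term is 180s, so the open loop has 1 pole at the origin → type 1 system.
K_v = lim_{s→0} s·G_p(s) = 500·14 / 180 = 350/9.
e_ss = 1/K_v = 1/(350/9) = 9/350.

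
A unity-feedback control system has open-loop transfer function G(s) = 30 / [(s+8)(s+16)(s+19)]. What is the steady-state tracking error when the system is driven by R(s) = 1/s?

G(s) has no factors of s in the denominator, so the system is type 0.
K_p = lim_{s→0} G(s) = 30 / (8·16·19) = 15/1216.
e_ss = 1/(1 + K_p) = 1/(1231/1216) = 1216/1231.

1216/1231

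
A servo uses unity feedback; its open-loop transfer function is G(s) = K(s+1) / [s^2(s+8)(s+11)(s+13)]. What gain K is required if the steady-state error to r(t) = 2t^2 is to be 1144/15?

The open loop has two poles at the origin → type 2 system.
K_a = lim_{s→0} s^2·G(s) = K·1 / (8·11·13) = (1/1144)·K.
e_ss = 4/K_a = 1144/15 ⇒ K_a = 15/286 ⇒ K = (15/286)/(1/1144) = 60.

60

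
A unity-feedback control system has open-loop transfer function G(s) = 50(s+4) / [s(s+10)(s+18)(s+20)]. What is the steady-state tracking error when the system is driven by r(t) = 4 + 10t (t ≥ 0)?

180

G(s) has one factor of s in the denominator, so the system is type 1. Taking each input component in turn:
  • 4: tracked with zero error.
  • 10t: e_ss = 10/K_v with K_v=1/18 → 180.
Total e_ss = 180.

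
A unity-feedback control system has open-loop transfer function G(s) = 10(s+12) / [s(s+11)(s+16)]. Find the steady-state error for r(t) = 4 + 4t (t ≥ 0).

The open loop has one pole at the origin → type 1 system. Treating each term separately:
  • 4: tracked with zero error.
  • 4t: e_ss = 4/K_v with K_v=15/22 → 88/15.
Total e_ss = 88/15.

88/15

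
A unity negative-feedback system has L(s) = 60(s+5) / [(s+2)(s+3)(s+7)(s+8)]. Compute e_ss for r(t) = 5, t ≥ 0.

140/53

No free integrators in L(s): this is a type 0 system.
K_p = lim_{s→0} L(s) = 60·5 / (2·3·7·8) = 25/28.
e_ss = 5/(1 + K_p) = 5/(53/28) = 140/53.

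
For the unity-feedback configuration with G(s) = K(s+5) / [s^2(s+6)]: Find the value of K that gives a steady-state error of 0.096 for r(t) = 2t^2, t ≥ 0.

50

System type = 2 (two poles at s=0).
K_a = lim_{s→0} s^2·G(s) = K·5 / (6) = (5/6)·K.
e_ss = 4/K_a = 0.096 ⇒ K_a = 125/3 ⇒ K = (125/3)/(5/6) = 50.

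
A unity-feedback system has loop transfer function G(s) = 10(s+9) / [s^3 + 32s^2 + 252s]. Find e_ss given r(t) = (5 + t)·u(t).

2.8

The denominator has no term below 252s — 1 pole at s=0, type 1. Taking each input component in turn:
  • 5: tracked with zero error.
  • t: e_ss = 1/K_v with K_v=5/14 → 2.8.
Total e_ss = 2.8.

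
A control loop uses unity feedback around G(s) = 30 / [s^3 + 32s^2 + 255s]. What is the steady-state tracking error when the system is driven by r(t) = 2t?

Factoring s from the denominator leaves a polynomial with constant term 255, so the system is type 1.
K_v = lim_{s→0} s·G(s) = 30 / 255 = 2/17.
e_ss = 2/K_v = 2/(2/17) = 17.

17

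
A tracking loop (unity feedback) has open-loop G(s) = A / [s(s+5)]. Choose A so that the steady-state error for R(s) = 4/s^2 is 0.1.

200

One free integrator in G(s): this is a type 1 system.
K_v = lim_{s→0} s·G(s) = A / (5) = 0.2·A.
e_ss = 4/K_v = 0.1 ⇒ K_v = 40 ⇒ A = 40/0.2 = 200.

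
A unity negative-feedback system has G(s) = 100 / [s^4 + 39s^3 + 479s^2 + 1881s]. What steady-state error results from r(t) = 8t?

150.48

Factoring s from the denominator leaves a polynomial with constant term 1881, so the system is type 1.
K_v = lim_{s→0} s·G(s) = 100 / 1881 = 100/1881.
e_ss = 8/K_v = 8/(100/1881) = 150.48.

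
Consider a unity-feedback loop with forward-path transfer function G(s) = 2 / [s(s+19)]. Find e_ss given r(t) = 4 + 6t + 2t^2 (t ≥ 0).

System type = 1 (one pole at s=0). By superposition:
  • 4: tracked with zero error.
  • 6t: e_ss = 6/K_v with K_v=2/19 → 57.
  • 2t^2: a type-1 system cannot track it, e_ss → ∞.
The unbounded component dominates.

infinity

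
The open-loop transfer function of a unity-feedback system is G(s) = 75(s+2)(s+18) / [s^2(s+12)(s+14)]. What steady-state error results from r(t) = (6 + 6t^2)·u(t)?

System type = 2 (two poles at s=0). Taking each input component in turn:
  • 6: tracked with zero error.
  • 6t^2: e_ss = 12/K_a with K_a=225/14 → 56/75.
Total e_ss = 56/75.

56/75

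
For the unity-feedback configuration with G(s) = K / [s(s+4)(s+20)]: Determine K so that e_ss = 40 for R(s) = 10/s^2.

System type = 1 (one pole at s=0).
K_v = lim_{s→0} s·G(s) = K / (4·20) = 0.0125·K.
e_ss = 10/K_v = 40 ⇒ K_v = 0.25 ⇒ K = 0.25/0.0125 = 20.

20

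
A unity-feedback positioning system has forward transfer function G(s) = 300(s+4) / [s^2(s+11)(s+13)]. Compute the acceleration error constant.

1200/143

System type = 2 (two poles at s=0).
K_a = lim_{s→0} s^2·G(s) = 300·4 / (11·13) = 1200/143.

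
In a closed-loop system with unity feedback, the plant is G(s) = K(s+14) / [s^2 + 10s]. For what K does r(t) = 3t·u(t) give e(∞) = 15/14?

2

Factoring s from the denominator leaves a polynomial with constant term 10, so the system is type 1.
K_v = lim_{s→0} s·G(s) = K·14 / 10 = 1.4·K.
e_ss = 3/K_v = 15/14 ⇒ K_v = 2.8 ⇒ K = 2.8/1.4 = 2.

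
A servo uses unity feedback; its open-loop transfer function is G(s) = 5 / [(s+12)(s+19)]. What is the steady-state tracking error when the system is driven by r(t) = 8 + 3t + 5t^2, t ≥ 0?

No free integrators in G(s): this is a type 0 system. Treating each term separately:
  • 8: e_ss = 8/(1+K_p) with K_p=5/228 → 1824/233.
  • 3t: a type-0 system cannot track it, e_ss → ∞.
  • 5t^2: a type-0 system cannot track it, e_ss → ∞.
The unbounded component dominates.

infinity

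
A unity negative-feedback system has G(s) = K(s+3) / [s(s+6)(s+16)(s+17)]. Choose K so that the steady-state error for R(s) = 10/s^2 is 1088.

The open loop has one pole at the origin → type 1 system.
K_v = lim_{s→0} s·G(s) = K·3 / (6·16·17) = (1/544)·K.
e_ss = 10/K_v = 1088 ⇒ K_v = 5/544 ⇒ K = (5/544)/(1/544) = 5.

5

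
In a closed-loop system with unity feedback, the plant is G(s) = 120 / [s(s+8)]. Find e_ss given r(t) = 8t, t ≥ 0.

8/15

System type = 1 (one pole at s=0).
K_v = lim_{s→0} s·G(s) = 120 / (8) = 15.
e_ss = 8/K_v = 8/15.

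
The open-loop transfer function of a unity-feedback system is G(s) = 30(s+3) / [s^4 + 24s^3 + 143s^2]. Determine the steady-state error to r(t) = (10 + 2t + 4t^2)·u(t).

572/45

Factoring s^2 from the denominator leaves a polynomial with constant term 143, so the system is type 2. Taking each input component in turn:
  • 10: tracked with zero error.
  • 2t: tracked with zero error.
  • 4t^2: e_ss = 8/K_a with K_a=90/143 → 572/45.
Total e_ss = 572/45.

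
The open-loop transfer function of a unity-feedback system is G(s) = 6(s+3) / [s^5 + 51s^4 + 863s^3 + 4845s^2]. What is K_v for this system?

infinity

K_v = lim_{s→0} s·G(s); with 2 poles at the origin the limit diverges, so K_v = ∞.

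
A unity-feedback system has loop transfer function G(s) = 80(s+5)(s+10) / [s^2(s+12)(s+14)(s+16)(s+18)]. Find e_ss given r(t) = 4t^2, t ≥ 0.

96.768

Two free integrators in G(s): this is a type 2 system.
K_a = lim_{s→0} s^2·G(s) = 80·5·10 / (12·14·16·18) = 125/1512.
r(t) = 4t^2 gives R(s) = 8/s^3.
e_ss = 8/K_a = 8/(125/1512) = 96.768.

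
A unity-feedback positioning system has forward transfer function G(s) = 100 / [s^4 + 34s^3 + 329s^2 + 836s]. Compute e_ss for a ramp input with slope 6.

50.16

Factoring s from the denominator leaves a polynomial with constant term 836, so the system is type 1.
K_v = lim_{s→0} s·G(s) = 100 / 836 = 25/209.
e_ss = 6/K_v = 6/(25/209) = 50.16.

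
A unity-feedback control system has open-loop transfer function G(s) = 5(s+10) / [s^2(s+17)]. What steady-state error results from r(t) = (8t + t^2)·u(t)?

0.68

G(s) has two factors of s in the denominator, so the system is type 2. Taking each input component in turn:
  • 8t: tracked with zero error.
  • t^2: e_ss = 2/K_a with K_a=50/17 → 0.68.
Total e_ss = 0.68.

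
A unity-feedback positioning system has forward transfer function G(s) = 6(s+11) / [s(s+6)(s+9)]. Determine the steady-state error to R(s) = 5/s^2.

45/11

One free integrator in G(s): this is a type 1 system.
K_v = lim_{s→0} s·G(s) = 6·11 / (6·9) = 11/9.
e_ss = 5/K_v = 5/(11/9) = 45/11.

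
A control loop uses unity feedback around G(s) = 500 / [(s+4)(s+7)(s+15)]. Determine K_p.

25/21

G(s) has no factors of s in the denominator, so the system is type 0.
K_p = lim_{s→0} G(s) = 500 / (4·7·15) = 25/21.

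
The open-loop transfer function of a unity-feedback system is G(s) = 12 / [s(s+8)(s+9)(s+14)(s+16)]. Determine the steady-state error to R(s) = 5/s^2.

System type = 1 (one pole at s=0).
K_v = lim_{s→0} s·G(s) = 12 / (8·9·14·16) = 1/1344.
e_ss = 5/K_v = 5/(1/1344) = 6720.

6720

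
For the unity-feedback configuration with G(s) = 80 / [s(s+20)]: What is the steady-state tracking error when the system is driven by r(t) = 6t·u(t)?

1.5

One free integrator in G(s): this is a type 1 system.
K_v = lim_{s→0} s·G(s) = 80 / (20) = 4.
e_ss = 6/K_v = 6/4 = 1.5.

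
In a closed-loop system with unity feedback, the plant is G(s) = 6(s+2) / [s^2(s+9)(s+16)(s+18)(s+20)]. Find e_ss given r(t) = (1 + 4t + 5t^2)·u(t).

43200

G(s) has two factors of s in the denominator, so the system is type 2. By superposition:
  • 1: tracked with zero error.
  • 4t: tracked with zero error.
  • 5t^2: e_ss = 10/K_a with K_a=1/4320 → 43200.
Total e_ss = 43200.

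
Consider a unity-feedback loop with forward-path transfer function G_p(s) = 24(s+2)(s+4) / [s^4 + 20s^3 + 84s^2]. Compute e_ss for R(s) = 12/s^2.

Lowest-order denominator term is 84s^2, so the open loop has 2 poles at the origin → type 2 system.
K_v = ∞ for a type-2 system; e_ss to a ramp is zero.

0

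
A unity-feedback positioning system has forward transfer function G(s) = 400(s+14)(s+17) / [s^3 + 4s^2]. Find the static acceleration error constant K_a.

23800

The denominator has no term below 4s^2 — 2 poles at s=0, type 2.
K_a = lim_{s→0} s^2·G(s) = 400·14·17 / 4 = 23800.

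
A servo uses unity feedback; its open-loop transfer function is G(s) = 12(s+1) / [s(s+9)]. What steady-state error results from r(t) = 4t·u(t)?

One free integrator in G(s): this is a type 1 system.
K_v = lim_{s→0} s·G(s) = 12·1 / (9) = 4/3.
e_ss = 4/K_v = 4/(4/3) = 3.

3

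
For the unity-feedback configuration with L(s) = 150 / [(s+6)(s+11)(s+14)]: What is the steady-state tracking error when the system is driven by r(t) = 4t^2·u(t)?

The open loop has no poles at the origin → type 0 system.
For a type-0 system K_a = 0, so e_ss to a parabolic input is unbounded.

infinity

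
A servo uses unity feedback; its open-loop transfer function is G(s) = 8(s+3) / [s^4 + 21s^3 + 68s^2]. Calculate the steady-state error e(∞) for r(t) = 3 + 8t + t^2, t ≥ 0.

The denominator has no term below 68s^2 — 2 poles at s=0, type 2. Treating each term separately:
  • 3: tracked with zero error.
  • 8t: tracked with zero error.
  • t^2: e_ss = 2/K_a with K_a=6/17 → 17/3.
Total e_ss = 17/3.

17/3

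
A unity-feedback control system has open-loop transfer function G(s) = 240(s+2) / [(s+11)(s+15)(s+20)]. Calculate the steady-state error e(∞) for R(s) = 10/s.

The open loop has no poles at the origin → type 0 system.
K_p = lim_{s→0} G(s) = 240·2 / (11·15·20) = 8/55.
e_ss = 10/(1 + K_p) = 10/(63/55) = 550/63.

550/63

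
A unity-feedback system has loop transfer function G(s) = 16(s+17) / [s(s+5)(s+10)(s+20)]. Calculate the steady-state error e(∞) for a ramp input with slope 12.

750/17

G(s) has one factor of s in the denominator, so the system is type 1.
K_v = lim_{s→0} s·G(s) = 16·17 / (5·10·20) = 0.272.
e_ss = 12/K_v = 12/0.272 = 750/17.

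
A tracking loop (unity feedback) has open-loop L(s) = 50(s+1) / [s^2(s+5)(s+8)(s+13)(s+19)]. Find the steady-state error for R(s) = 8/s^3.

1580.8

Two free integrators in L(s): this is a type 2 system.
K_a = lim_{s→0} s^2·L(s) = 50·1 / (5·8·13·19) = 5/988.
r(t) = 4t^2 gives R(s) = 8/s^3.
e_ss = 8/K_a = 8/(5/988) = 1580.8.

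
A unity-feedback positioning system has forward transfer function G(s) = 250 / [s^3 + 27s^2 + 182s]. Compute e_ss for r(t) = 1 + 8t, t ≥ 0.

The denominator has no term below 182s — 1 pole at s=0, type 1. Treating each term separately:
  • 1: tracked with zero error.
  • 8t: e_ss = 8/K_v with K_v=125/91 → 5.824.
Total e_ss = 5.824.

5.824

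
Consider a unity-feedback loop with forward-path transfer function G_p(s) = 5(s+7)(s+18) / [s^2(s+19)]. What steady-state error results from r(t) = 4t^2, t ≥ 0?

76/315

The open loop has two poles at the origin → type 2 system.
K_a = lim_{s→0} s^2·G_p(s) = 5·7·18 / (19) = 630/19.
r(t) = 4t^2 gives R(s) = 8/s^3.
e_ss = 8/K_a = 8/(630/19) = 76/315.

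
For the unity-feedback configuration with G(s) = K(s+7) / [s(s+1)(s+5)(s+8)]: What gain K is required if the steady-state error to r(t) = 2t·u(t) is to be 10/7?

The open loop has one pole at the origin → type 1 system.
K_v = lim_{s→0} s·G(s) = K·7 / (1·5·8) = 0.175·K.
e_ss = 2/K_v = 10/7 ⇒ K_v = 1.4 ⇒ K = 1.4/0.175 = 8.

8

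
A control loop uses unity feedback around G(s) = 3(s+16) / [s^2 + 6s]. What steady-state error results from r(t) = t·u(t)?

Factoring s from the denominator leaves a polynomial with constant term 6, so the system is type 1.
K_v = lim_{s→0} s·G(s) = 3·16 / 6 = 8.
e_ss = 1/K_v = 1/8 = 0.125.

0.125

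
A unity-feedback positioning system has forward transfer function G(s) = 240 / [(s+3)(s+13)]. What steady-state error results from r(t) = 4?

System type = 0 (no poles at s=0).
K_p = lim_{s→0} G(s) = 240 / (3·13) = 80/13.
e_ss = 4/(1 + K_p) = 4/(93/13) = 52/93.

52/93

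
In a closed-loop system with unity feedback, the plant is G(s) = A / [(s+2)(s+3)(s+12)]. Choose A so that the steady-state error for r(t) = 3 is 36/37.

G(s) has no factors of s in the denominator, so the system is type 0.
K_p = lim_{s→0} G(s) = A / (2·3·12) = (1/72)·A.
e_ss = 3/(1 + K_p) = 36/37 ⇒ 1 + (1/72)·A = 37/12 ⇒ A = 150.

150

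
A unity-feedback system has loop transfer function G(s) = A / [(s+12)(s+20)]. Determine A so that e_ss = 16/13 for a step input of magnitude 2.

150

The open loop has no poles at the origin → type 0 system.
K_p = lim_{s→0} G(s) = A / (12·20) = (1/240)·A.
e_ss = 2/(1 + K_p) = 16/13 ⇒ 1 + (1/240)·A = 1.625 ⇒ A = 150.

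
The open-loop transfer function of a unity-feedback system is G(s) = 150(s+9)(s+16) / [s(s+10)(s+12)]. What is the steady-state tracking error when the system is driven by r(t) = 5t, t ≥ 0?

System type = 1 (one pole at s=0).
K_v = lim_{s→0} s·G(s) = 150·9·16 / (10·12) = 180.
e_ss = 5/K_v = 5/180 = 1/36.

1/36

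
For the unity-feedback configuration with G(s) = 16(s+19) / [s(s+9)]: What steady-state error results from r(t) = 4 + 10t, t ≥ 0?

System type = 1 (one pole at s=0). Treating each term separately:
  • 4: tracked with zero error.
  • 10t: e_ss = 10/K_v with K_v=304/9 → 45/152.
Total e_ss = 45/152.

45/152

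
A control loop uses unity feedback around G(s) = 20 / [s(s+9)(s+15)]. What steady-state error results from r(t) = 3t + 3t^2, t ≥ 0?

The open loop has one pole at the origin → type 1 system. Treating each term separately:
  • 3t: e_ss = 3/K_v with K_v=4/27 → 20.25.
  • 3t^2: a type-1 system cannot track it, e_ss → ∞.
The unbounded component dominates.

infinity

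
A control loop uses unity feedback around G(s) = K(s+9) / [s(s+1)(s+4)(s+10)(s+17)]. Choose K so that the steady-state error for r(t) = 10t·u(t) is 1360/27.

System type = 1 (one pole at s=0).
K_v = lim_{s→0} s·G(s) = K·9 / (1·4·10·17) = (9/680)·K.
e_ss = 10/K_v = 1360/27 ⇒ K_v = 27/136 ⇒ K = (27/136)/(9/680) = 15.

15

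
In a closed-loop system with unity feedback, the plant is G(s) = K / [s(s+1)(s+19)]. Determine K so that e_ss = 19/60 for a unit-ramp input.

60

G(s) has one factor of s in the denominator, so the system is type 1.
K_v = lim_{s→0} s·G(s) = K / (1·19) = (1/19)·K.
e_ss = 1/K_v = 19/60 ⇒ K_v = 60/19 ⇒ K = (60/19)/(1/19) = 60.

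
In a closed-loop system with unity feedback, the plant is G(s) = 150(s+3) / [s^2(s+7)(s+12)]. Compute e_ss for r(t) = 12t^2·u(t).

Two free integrators in G(s): this is a type 2 system.
K_a = lim_{s→0} s^2·G(s) = 150·3 / (7·12) = 75/14.
r(t) = 12t^2 gives R(s) = 24/s^3.
e_ss = 24/K_a = 24/(75/14) = 4.48.

4.48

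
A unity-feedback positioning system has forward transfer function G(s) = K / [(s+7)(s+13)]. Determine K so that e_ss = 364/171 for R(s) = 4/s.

80

G(s) has no factors of s in the denominator, so the system is type 0.
K_p = lim_{s→0} G(s) = K / (7·13) = (1/91)·K.
e_ss = 4/(1 + K_p) = 364/171 ⇒ 1 + (1/91)·K = 171/91 ⇒ K = 80.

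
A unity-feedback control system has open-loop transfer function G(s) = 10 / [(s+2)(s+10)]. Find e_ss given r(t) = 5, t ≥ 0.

10/3

No free integrators in G(s): this is a type 0 system.
K_p = lim_{s→0} G(s) = 10 / (2·10) = 0.5.
e_ss = 5/(1 + K_p) = 5/1.5 = 10/3.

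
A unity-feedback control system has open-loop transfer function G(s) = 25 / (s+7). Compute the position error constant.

25/7

No free integrators in G(s): this is a type 0 system.
K_p = lim_{s→0} G(s) = 25 / (7) = 25/7.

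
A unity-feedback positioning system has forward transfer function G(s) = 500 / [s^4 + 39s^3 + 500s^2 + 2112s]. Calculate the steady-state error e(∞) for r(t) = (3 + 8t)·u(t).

33.792

Factoring s from the denominator leaves a polynomial with constant term 2112, so the system is type 1. Taking each input component in turn:
  • 3: tracked with zero error.
  • 8t: e_ss = 8/K_v with K_v=125/528 → 33.792.
Total e_ss = 33.792.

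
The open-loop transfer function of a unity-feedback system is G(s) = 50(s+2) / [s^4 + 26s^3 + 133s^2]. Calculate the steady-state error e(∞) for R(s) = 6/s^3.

The denominator has no term below 133s^2 — 2 poles at s=0, type 2.
K_a = lim_{s→0} s^2·G(s) = 50·2 / 133 = 100/133.
r(t) = 3t^2 gives R(s) = 6/s^3.
e_ss = 6/K_a = 6/(100/133) = 7.98.

7.98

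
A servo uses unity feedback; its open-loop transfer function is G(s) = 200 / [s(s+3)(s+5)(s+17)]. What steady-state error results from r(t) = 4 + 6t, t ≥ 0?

7.65

One free integrator in G(s): this is a type 1 system. By superposition:
  • 4: tracked with zero error.
  • 6t: e_ss = 6/K_v with K_v=40/51 → 7.65.
Total e_ss = 7.65.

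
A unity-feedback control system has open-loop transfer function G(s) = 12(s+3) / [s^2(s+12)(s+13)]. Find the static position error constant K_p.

infinity

K_p = lim_{s→0} G(s); with 2 poles at the origin the limit diverges, so K_p = ∞.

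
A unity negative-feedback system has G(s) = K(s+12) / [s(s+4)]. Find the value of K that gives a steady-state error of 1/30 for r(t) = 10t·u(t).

100

G(s) has one factor of s in the denominator, so the system is type 1.
K_v = lim_{s→0} s·G(s) = K·12 / (4) = 3·K.
e_ss = 10/K_v = 1/30 ⇒ K_v = 300 ⇒ K = 300/3 = 100.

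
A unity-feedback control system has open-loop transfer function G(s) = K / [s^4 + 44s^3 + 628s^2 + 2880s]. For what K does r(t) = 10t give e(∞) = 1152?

Lowest-order denominator term is 2880s, so the open loop has 1 pole at the origin → type 1 system.
K_v = lim_{s→0} s·G(s) = K / 2880 = (1/2880)·K.
e_ss = 10/K_v = 1152 ⇒ K_v = 5/576 ⇒ K = (5/576)/(1/2880) = 25.

25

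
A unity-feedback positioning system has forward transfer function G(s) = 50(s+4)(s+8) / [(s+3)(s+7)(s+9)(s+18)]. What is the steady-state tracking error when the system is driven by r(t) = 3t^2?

System type = 0 (no poles at s=0).
For a type-0 system K_a = 0, so e_ss to a parabolic input is unbounded.

infinity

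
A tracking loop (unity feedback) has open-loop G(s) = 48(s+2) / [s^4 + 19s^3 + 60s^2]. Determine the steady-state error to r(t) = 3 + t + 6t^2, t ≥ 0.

Lowest-order denominator term is 60s^2, so the open loop has 2 poles at the origin → type 2 system. Treating each term separately:
  • 3: tracked with zero error.
  • t: tracked with zero error.
  • 6t^2: e_ss = 12/K_a with K_a=1.6 → 7.5.
Total e_ss = 7.5.

7.5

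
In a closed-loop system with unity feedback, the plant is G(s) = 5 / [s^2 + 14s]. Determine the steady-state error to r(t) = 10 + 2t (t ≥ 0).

5.6

Factoring s from the denominator leaves a polynomial with constant term 14, so the system is type 1. Taking each input component in turn:
  • 10: tracked with zero error.
  • 2t: e_ss = 2/K_v with K_v=5/14 → 5.6.
Total e_ss = 5.6.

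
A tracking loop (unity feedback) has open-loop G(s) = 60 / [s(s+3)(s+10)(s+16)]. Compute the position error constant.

K_p = lim_{s→0} G(s); with 1 pole at the origin the limit diverges, so K_p = ∞.

infinity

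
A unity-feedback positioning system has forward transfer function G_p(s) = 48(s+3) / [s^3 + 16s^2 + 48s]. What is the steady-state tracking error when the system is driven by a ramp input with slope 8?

8/3

Lowest-order denominator term is 48s, so the open loop has 1 pole at the origin → type 1 system.
K_v = lim_{s→0} s·G_p(s) = 48·3 / 48 = 3.
e_ss = 8/K_v = 8/3.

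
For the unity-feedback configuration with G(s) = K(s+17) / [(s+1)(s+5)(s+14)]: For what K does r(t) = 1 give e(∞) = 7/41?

20

System type = 0 (no poles at s=0).
K_p = lim_{s→0} G(s) = K·17 / (1·5·14) = (17/70)·K.
e_ss = 1/(1 + K_p) = 7/41 ⇒ 1 + (17/70)·K = 41/7 ⇒ K = 20.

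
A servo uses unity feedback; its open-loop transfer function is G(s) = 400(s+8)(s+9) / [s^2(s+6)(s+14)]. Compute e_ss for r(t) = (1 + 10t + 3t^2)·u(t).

0.0175

G(s) has two factors of s in the denominator, so the system is type 2. Treating each term separately:
  • 1: tracked with zero error.
  • 10t: tracked with zero error.
  • 3t^2: e_ss = 6/K_a with K_a=2400/7 → 0.0175.
Total e_ss = 0.0175.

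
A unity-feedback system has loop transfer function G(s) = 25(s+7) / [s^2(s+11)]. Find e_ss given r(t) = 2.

The open loop has two poles at the origin → type 2 system.
A type-2 system has K_p = ∞, so it tracks a step input with zero steady-state error.

0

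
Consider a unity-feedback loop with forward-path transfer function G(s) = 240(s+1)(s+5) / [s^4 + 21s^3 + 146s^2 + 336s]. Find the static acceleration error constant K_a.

Lowest-order denominator term is 336s, so the open loop has 1 pole at the origin → type 1 system.
K_a = lim_{s→0} s^2·G(s) = 0 (the extra factor of s kills the finite limit).

0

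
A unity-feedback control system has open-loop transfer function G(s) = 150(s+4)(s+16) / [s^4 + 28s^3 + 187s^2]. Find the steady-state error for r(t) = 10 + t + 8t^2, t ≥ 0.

Lowest-order denominator term is 187s^2, so the open loop has 2 poles at the origin → type 2 system. Treating each term separately:
  • 10: tracked with zero error.
  • t: tracked with zero error.
  • 8t^2: e_ss = 16/K_a with K_a=9600/187 → 187/600.
Total e_ss = 187/600.

187/600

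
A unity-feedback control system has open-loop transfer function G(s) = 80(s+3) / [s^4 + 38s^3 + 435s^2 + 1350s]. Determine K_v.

Factoring s from the denominator leaves a polynomial with constant term 1350, so the system is type 1.
K_v = lim_{s→0} s·G(s) = 80·3 / 1350 = 8/45.

8/45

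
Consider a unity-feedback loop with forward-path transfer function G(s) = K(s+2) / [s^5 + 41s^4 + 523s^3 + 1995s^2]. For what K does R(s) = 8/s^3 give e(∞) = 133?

The denominator has no term below 1995s^2 — 2 poles at s=0, type 2.
K_a = lim_{s→0} s^2·G(s) = K·2 / 1995 = (2/1995)·K.
e_ss = 8/K_a = 133 ⇒ K_a = 8/133 ⇒ K = (8/133)/(2/1995) = 60.

60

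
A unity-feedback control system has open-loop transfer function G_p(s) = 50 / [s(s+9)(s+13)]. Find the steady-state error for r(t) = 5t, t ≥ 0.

11.7

G_p(s) has one factor of s in the denominator, so the system is type 1.
K_v = lim_{s→0} s·G_p(s) = 50 / (9·13) = 50/117.
e_ss = 5/K_v = 5/(50/117) = 11.7.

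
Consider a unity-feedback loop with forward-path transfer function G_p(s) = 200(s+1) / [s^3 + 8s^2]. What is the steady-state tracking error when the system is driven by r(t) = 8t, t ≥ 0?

0

Factoring s^2 from the denominator leaves a polynomial with constant term 8, so the system is type 2.
A type-2 system has K_v = ∞, so it tracks a ramp input with zero steady-state error.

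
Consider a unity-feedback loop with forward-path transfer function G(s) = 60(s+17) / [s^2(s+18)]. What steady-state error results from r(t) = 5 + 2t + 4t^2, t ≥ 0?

G(s) has two factors of s in the denominator, so the system is type 2. Taking each input component in turn:
  • 5: tracked with zero error.
  • 2t: tracked with zero error.
  • 4t^2: e_ss = 8/K_a with K_a=170/3 → 12/85.
Total e_ss = 12/85.

12/85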